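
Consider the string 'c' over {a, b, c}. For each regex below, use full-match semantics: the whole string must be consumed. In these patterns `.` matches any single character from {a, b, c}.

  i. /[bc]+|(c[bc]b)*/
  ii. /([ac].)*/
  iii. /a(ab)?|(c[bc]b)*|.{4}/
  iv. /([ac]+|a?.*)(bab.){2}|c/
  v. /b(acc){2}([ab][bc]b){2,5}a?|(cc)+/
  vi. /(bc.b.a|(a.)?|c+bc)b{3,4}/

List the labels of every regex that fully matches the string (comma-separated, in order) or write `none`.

i, iv

i → match
ii → no match
iii → no match
iv → match
v → no match
vi → no match — must end with 'b'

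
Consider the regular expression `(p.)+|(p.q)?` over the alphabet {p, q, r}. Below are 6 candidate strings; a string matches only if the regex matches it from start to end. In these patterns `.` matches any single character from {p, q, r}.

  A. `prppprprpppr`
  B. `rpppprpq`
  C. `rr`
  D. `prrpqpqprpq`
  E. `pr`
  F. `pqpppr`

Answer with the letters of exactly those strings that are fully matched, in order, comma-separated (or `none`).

A. `prppprprpppr` → match
B. `rpppprpq` → no match
C. `rr` → no match
D. `prrpqpqprpq` → no match
E. `pr` → match
F. `pqpppr` → match

A, E, F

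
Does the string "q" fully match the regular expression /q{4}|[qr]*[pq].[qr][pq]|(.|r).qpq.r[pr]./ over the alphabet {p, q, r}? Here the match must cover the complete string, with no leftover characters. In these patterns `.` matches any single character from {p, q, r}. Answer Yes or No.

No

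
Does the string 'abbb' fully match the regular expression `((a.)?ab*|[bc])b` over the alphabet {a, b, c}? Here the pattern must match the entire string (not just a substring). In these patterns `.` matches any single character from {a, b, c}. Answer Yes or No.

Yes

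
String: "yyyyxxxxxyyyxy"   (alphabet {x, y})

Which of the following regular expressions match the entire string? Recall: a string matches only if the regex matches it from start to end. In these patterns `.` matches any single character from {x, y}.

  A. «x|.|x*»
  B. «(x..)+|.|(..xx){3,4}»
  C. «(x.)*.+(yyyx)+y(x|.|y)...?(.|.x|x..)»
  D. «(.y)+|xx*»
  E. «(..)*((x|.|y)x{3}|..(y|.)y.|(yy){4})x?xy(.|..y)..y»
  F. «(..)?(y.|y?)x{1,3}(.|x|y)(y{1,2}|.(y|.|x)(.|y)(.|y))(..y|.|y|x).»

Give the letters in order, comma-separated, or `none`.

E, F

A → no match
B → no match
C → no match
D → no match
E → match
F → match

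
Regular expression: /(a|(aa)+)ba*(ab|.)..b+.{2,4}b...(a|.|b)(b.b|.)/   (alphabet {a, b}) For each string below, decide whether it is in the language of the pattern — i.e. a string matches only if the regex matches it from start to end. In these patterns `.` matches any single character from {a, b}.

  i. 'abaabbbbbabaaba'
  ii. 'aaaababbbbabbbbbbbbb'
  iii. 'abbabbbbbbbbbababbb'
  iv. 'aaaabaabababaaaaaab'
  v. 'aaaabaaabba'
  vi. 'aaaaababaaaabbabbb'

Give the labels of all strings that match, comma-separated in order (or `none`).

ii, iii

i → no match
ii → match
iii → match
iv → no match
v. 'aaaabaaabba' → no match
vi → no match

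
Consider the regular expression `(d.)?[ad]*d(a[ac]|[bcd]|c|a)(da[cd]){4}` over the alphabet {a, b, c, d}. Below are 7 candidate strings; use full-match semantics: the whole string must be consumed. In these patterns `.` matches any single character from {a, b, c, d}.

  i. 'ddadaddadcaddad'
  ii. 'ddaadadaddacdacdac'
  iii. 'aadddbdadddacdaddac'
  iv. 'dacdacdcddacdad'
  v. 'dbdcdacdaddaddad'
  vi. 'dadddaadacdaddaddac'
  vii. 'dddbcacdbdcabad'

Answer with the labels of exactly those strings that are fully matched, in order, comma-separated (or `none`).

i → no match
ii → match
iii → no match
iv → no match
v → match
vi → match
vii → no match

ii, v, vi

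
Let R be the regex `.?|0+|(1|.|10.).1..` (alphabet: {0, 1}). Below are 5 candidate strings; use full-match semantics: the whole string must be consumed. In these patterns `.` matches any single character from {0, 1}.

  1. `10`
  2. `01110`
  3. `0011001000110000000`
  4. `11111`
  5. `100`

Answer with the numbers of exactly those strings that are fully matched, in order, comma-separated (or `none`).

1 → no match
2 → match
3 → no match
4 → match
5 → no match

2, 4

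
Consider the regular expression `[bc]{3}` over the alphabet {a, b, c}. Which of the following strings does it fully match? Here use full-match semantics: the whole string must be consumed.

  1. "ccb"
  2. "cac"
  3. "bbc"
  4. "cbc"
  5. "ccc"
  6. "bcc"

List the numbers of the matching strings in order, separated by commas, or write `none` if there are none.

1 → match
2 → no match
3 → match
4 → match
5 → match
6 → match

1, 3, 4, 5, 6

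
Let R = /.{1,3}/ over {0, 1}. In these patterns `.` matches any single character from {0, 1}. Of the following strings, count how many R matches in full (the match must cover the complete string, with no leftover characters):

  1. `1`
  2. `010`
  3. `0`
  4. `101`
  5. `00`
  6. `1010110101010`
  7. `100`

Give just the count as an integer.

6

1. `1` → match
2. `010` → match
3. `0` → match
4. `101` → match
5. `00` → match
6 → no match
7. `100` → match
Total matched: 6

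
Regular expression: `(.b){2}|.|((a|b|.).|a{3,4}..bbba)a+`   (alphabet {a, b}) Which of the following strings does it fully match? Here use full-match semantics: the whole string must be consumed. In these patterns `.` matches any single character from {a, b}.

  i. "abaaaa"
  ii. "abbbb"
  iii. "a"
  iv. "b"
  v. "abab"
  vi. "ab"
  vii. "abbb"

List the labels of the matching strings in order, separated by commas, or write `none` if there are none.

i, iii, iv, v, vii

i. "abaaaa" → match
ii. "abbbb" → no match
iii. "a" → match
iv. "b" → match
v. "abab" → match
vi. "ab" → no match
vii. "abbb" → match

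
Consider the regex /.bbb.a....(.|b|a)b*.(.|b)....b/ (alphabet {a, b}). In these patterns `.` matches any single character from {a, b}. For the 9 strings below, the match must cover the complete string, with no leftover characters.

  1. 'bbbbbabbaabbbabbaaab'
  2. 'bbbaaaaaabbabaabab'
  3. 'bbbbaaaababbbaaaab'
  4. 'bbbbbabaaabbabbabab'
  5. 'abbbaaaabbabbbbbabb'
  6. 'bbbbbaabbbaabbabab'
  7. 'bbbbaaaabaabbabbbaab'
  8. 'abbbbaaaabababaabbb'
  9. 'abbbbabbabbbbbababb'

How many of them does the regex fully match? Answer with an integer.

1 → match
2 → no match
3 → match
4 → match
5 → match
6 → match
7 → match
8 → match
9 → match
Total matched: 8

8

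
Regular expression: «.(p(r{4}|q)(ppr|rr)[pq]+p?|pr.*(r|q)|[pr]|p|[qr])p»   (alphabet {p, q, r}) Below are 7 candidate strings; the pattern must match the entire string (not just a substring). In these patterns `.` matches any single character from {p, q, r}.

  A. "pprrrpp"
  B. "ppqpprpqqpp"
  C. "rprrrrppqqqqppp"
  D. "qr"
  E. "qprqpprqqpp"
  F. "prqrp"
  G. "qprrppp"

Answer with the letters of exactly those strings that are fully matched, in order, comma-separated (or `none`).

B

A. "pprrrpp" → no match
B. "ppqpprpqqpp" → match
C → no match
D. "qr" → no match — must end with "p"
E. "qprqpprqqpp" → no match
F. "prqrp" → no match
G. "qprrppp" → no match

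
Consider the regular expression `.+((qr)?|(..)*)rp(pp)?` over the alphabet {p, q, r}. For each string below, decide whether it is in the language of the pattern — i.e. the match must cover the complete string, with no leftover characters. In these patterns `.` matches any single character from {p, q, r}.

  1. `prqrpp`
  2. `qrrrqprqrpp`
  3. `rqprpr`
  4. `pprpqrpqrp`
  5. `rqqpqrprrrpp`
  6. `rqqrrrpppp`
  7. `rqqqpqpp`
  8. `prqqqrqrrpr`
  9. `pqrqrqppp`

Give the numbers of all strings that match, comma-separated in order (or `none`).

4

1 → no match
2 → no match
3 → no match
4 → match
5 → no match
6 → no match
7 → no match
8 → no match
9 → no match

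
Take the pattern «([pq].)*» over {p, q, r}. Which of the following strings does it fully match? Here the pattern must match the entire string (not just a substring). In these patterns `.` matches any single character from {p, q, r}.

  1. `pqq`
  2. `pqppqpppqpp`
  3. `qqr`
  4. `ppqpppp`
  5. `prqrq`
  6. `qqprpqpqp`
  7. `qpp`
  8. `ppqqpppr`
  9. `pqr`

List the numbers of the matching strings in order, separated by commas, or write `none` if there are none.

8

1 → no match
2 → no match
3 → no match
4 → no match
5 → no match
6 → no match
7 → no match
8 → match
9 → no match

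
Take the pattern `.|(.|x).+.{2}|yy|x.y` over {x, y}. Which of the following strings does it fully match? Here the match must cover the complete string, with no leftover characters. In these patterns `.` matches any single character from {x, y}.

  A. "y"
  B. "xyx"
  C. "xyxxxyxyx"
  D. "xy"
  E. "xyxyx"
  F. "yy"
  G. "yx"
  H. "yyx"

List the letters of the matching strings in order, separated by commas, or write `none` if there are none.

A. "y" → match
B. "xyx" → no match
C. "xyxxxyxyx" → match
D. "xy" → no match
E. "xyxyx" → match
F. "yy" → match
G. "yx" → no match
H. "yyx" → no match

A, C, E, F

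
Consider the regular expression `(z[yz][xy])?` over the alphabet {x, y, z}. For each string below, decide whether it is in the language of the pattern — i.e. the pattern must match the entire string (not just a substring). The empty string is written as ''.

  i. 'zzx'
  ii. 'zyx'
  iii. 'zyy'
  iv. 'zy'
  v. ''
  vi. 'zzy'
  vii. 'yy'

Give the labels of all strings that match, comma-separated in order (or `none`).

i, ii, iii, v, vi

i → match
ii → match
iii → match
iv → no match
v → match
vi → match
vii → no match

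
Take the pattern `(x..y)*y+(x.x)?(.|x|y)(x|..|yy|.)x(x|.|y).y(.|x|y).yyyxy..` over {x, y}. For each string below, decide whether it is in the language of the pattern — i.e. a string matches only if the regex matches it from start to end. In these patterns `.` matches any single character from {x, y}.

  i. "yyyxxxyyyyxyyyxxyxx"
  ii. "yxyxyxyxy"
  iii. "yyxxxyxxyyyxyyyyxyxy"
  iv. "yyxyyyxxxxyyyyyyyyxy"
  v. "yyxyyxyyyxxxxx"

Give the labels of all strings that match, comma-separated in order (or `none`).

i → no match
ii. "yxyxyxyxy" → no match
iii → match
iv → no match
v → no match

iii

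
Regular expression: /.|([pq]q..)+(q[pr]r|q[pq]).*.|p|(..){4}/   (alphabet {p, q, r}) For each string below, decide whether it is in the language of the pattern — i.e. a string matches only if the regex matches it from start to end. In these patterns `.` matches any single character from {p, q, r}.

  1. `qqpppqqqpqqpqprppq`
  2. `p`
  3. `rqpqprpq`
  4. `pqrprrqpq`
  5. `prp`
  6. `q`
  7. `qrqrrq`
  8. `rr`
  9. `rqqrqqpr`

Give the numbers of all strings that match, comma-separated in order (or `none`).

1, 2, 3, 6, 9

1 → match
2. `p` → match
3. `rqpqprpq` → match
4. `pqrprrqpq` → no match
5. `prp` → no match
6. `q` → match
7. `qrqrrq` → no match
8. `rr` → no match
9. `rqqrqqpr` → match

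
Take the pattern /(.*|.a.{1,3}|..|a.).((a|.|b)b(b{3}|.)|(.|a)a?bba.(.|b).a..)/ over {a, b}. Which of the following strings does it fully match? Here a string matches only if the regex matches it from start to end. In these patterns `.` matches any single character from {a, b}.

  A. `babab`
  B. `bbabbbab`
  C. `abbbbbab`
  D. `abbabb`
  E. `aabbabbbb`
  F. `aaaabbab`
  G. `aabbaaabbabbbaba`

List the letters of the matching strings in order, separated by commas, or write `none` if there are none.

A → no match
B → no match
C → no match
D → match
E → match
F → no match
G → match

D, E, G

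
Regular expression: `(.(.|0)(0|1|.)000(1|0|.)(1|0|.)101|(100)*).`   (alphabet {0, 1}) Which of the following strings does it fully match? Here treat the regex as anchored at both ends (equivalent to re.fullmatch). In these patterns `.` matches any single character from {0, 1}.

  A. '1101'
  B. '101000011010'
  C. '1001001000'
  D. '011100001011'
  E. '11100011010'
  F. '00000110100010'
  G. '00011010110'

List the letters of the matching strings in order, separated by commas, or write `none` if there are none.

A. '1101' → no match
B. '101000011010' → match
C. '1001001000' → match
D. '011100001011' → no match
E. '11100011010' → no match
F → no match
G. '00011010110' → no match

B, C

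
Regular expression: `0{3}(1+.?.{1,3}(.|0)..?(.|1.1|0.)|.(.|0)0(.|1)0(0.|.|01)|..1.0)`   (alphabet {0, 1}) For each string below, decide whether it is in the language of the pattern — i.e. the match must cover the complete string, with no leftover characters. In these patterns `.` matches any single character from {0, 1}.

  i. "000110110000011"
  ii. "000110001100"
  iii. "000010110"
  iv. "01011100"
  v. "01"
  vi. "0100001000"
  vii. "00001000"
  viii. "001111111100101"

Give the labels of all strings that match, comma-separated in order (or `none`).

ii

i → no match
ii → match
iii → no match
iv → no match
v → no match
vi → no match
vii → no match
viii → no match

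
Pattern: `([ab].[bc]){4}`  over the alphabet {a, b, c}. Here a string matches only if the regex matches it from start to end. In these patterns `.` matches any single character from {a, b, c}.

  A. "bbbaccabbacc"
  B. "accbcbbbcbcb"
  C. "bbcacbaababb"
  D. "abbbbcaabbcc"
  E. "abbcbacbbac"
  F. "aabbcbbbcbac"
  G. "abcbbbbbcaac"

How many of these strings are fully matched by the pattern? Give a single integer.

6

A → match
B → match
C → match
D → match
E → no match
F → match
G → match
Total matched: 6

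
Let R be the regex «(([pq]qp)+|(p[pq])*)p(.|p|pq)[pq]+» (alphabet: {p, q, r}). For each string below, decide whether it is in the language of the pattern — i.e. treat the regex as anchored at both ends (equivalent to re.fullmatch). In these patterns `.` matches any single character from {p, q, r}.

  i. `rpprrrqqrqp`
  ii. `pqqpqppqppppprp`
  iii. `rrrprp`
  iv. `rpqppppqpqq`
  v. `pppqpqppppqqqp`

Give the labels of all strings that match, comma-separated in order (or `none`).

v

i. `rpprrrqqrqp` → no match
ii → no match
iii. `rrrprp` → no match
iv. `rpqppppqpqq` → no match
v → match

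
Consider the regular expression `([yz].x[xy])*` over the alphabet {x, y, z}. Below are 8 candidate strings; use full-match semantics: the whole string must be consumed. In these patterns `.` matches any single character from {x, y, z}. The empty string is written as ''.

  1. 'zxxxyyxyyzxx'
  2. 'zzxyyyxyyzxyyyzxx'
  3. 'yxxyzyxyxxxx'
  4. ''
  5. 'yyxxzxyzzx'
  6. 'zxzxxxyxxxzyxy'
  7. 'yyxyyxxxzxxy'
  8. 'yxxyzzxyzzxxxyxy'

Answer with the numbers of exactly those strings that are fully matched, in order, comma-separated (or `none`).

1, 4, 7

1 → match
2 → no match
3 → no match
4 → match
5 → no match
6 → no match
7 → match
8 → no match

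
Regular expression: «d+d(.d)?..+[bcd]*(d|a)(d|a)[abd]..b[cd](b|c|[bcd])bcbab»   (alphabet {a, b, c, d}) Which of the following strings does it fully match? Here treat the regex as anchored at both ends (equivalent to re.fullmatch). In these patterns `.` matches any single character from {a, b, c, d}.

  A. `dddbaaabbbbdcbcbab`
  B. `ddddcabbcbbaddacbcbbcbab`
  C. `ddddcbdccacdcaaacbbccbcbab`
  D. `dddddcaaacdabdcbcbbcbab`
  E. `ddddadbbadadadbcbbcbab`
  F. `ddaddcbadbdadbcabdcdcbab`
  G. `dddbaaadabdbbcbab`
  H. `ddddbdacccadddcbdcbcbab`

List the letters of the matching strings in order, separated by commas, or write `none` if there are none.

A → match
B → match
C → match
D → match
E → match
F → no match — must end with `bcbab`
G → match
H → match

A, B, C, D, E, G, H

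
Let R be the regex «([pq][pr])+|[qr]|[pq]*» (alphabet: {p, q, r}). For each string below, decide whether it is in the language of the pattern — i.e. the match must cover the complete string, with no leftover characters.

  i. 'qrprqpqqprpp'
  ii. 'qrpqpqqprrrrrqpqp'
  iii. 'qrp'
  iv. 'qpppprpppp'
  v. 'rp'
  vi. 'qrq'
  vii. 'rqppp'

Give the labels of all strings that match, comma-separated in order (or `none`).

i → no match
ii → no match
iii → no match
iv → match
v → no match
vi → no match
vii → no match

iv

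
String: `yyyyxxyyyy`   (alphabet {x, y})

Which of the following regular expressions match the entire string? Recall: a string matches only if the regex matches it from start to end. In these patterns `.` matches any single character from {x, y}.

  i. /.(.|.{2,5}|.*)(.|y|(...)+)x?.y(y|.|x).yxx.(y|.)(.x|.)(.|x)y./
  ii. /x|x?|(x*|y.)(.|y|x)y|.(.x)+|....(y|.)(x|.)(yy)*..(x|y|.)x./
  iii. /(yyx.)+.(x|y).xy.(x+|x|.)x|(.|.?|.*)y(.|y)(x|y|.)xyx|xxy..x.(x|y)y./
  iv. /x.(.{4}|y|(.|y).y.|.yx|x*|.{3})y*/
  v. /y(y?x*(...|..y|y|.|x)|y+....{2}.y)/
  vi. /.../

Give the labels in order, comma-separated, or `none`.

i → no match
ii → no match
iii → no match
iv → no match — must start with `x`
v → match
vi → no match

v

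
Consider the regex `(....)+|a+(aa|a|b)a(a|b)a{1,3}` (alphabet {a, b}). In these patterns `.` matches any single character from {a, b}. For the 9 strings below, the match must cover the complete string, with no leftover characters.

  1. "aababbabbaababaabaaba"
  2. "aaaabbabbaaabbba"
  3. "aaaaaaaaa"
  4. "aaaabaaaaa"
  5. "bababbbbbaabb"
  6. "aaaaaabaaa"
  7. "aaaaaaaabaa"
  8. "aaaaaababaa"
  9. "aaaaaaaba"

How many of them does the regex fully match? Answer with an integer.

1 → no match
2 → match
3 → match
4 → match
5 → no match
6 → match
7 → match
8 → match
9 → match
Total matched: 7

7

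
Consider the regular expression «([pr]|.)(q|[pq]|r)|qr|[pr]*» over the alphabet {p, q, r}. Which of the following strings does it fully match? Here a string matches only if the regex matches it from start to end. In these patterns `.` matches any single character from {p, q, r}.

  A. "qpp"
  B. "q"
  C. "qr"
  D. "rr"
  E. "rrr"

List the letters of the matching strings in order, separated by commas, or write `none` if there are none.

C, D, E

A. "qpp" → no match
B. "q" → no match
C. "qr" → match
D. "rr" → match
E. "rrr" → match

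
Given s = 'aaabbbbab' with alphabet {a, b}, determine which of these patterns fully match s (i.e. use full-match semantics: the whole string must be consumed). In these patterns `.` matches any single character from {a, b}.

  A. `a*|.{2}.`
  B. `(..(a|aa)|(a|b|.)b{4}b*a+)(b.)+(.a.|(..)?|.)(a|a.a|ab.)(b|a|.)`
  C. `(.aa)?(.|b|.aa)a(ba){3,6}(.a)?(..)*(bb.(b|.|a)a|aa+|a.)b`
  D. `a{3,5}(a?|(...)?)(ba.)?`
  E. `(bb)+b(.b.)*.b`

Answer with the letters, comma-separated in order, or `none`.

B, D

A → no match
B → match
C → no match
D → match
E → no match — must start with 'bb'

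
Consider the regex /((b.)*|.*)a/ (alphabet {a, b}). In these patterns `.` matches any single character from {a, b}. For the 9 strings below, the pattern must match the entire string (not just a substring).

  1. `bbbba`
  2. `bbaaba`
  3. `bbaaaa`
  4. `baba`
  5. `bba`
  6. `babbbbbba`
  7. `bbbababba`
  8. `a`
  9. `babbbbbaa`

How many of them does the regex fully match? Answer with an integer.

1 → match
2 → match
3 → match
4 → match
5 → match
6 → match
7 → match
8 → match
9 → match
Total matched: 9

9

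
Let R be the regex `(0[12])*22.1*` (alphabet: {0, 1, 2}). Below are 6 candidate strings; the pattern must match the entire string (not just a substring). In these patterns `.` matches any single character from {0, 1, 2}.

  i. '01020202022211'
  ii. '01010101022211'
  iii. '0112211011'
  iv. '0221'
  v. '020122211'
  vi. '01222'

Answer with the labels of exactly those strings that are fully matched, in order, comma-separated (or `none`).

i, ii, v, vi

i → match
ii → match
iii. '0112211011' → no match
iv. '0221' → no match
v. '020122211' → match
vi. '01222' → match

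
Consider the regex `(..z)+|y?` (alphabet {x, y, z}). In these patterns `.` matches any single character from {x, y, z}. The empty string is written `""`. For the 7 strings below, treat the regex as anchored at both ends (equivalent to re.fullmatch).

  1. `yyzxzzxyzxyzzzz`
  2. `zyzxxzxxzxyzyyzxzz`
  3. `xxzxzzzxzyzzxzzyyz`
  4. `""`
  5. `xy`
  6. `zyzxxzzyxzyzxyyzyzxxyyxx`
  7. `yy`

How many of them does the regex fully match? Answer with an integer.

1 → match
2 → match
3 → match
4 → match
5 → no match
6 → no match
7 → no match
Total matched: 4

4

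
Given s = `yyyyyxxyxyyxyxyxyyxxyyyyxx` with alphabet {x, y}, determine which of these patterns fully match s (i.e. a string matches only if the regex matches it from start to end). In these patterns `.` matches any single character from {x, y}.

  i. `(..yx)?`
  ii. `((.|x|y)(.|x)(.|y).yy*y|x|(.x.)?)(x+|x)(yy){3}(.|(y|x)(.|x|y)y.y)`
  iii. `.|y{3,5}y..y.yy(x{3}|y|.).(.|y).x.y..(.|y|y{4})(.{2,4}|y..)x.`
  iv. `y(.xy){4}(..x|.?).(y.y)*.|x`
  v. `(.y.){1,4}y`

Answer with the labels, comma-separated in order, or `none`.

iii

i → no match
ii → no match
iii → match
iv → no match
v → no match — must end with `y`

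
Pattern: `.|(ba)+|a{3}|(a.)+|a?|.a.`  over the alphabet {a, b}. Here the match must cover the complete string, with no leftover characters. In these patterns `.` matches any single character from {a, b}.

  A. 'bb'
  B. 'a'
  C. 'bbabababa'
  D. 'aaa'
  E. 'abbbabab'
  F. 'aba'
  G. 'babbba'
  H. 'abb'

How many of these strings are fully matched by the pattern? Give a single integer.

A. 'bb' → no match
B. 'a' → match
C. 'bbabababa' → no match
D. 'aaa' → match
E. 'abbbabab' → no match
F. 'aba' → no match
G. 'babbba' → no match
H. 'abb' → no match
Total matched: 2

2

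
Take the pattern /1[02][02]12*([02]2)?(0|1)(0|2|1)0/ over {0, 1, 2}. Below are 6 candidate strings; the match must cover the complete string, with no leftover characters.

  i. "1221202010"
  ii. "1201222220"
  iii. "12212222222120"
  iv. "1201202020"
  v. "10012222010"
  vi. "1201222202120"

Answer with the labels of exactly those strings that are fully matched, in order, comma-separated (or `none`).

i. "1221202010" → match
ii. "1201222220" → no match
iii → match
iv. "1201202020" → match
v. "10012222010" → match
vi → match

i, iii, iv, v, vi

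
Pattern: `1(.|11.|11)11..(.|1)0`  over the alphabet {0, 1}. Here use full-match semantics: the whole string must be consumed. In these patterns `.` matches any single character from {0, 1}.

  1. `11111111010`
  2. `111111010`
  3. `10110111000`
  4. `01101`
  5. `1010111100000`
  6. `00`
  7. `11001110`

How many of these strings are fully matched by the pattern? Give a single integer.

1

1 → no match
2 → match
3 → no match
4 → no match — must start with `1`
5 → no match
6 → no match — must start with `1`
7 → no match
Total matched: 1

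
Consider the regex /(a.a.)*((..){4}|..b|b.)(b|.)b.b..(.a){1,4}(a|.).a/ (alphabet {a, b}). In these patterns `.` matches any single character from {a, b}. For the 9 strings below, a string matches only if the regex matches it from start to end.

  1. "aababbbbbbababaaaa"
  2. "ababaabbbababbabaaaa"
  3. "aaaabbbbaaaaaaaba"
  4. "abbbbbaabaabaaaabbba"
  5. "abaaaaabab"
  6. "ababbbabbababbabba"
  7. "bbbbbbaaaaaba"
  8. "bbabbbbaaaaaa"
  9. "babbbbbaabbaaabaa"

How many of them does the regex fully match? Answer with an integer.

4

1 → match
2 → match
3 → no match
4 → no match
5 → no match — must end with "a"
6 → no match
7 → match
8 → match
9 → no match
Total matched: 4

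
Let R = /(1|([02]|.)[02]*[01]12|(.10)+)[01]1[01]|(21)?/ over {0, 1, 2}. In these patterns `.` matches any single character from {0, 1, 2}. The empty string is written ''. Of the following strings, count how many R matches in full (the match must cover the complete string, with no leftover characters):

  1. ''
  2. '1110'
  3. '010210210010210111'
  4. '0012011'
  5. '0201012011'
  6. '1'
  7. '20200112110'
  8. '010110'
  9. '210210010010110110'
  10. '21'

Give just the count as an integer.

8

1. '' → match
2. '1110' → match
3 → match
4. '0012011' → match
5. '0201012011' → no match
6. '1' → no match
7. '20200112110' → match
8. '010110' → match
9 → match
10. '21' → match
Total matched: 8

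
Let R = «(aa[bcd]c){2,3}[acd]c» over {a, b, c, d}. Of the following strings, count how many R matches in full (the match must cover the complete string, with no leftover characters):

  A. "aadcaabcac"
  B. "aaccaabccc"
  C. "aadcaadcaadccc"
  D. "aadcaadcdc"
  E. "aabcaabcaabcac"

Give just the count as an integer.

5

A → match
B → match
C → match
D → match
E → match
Total matched: 5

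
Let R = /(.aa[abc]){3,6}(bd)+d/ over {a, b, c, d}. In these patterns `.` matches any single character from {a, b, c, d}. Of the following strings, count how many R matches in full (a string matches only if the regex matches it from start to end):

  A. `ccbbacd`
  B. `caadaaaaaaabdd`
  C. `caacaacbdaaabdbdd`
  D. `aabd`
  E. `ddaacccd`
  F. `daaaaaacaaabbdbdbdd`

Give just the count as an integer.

A → no match — must end with `bdd`
B → no match
C → no match
D → no match — must end with `bdd`
E → no match — must end with `bdd`
F → match
Total matched: 1

1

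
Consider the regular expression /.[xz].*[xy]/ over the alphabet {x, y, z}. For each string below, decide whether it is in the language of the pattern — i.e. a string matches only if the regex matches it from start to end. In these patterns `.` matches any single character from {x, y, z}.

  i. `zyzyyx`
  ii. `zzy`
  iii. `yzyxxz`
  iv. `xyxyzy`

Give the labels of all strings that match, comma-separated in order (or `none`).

ii

i → no match
ii → match
iii → no match
iv → no match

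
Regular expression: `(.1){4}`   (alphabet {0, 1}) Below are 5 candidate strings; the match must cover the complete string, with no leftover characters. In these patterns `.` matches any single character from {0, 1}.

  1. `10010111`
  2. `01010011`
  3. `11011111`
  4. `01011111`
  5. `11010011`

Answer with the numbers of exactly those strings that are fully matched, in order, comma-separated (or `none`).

1. `10010111` → no match
2. `01010011` → no match
3. `11011111` → match
4. `01011111` → match
5. `11010011` → no match

3, 4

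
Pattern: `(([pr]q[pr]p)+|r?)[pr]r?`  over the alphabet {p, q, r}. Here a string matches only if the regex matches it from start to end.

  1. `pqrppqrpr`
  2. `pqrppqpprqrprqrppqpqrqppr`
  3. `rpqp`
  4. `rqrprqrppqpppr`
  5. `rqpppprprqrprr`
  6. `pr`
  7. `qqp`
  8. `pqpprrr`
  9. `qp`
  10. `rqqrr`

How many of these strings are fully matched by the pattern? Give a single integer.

1 → match
2 → no match
3 → no match
4 → match
5 → no match
6 → match
7 → no match
8 → no match
9 → no match
10 → no match
Total matched: 3

3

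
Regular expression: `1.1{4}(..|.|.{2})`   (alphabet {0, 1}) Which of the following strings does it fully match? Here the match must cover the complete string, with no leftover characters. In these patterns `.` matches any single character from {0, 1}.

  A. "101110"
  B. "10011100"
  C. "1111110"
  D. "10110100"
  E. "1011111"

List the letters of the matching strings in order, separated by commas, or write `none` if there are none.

A → no match
B → no match
C → match
D → no match
E → match

C, E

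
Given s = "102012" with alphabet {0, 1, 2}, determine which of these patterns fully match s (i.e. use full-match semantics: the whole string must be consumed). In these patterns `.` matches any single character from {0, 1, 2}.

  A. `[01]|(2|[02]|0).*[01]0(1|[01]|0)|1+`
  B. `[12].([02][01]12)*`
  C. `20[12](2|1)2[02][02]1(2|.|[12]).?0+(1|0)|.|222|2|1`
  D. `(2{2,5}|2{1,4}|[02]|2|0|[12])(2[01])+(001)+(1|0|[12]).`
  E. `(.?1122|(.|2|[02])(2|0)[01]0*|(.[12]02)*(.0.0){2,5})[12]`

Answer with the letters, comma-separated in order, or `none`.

B

A → no match
B → match
C → no match
D → no match
E → no match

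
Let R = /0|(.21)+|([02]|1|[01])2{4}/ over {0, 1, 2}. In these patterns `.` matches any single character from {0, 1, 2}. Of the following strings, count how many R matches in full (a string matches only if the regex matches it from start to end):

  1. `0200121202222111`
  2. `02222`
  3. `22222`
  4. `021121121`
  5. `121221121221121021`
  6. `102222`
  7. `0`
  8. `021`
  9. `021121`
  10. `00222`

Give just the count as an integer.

7

1 → no match
2. `02222` → match
3. `22222` → match
4. `021121121` → match
5 → match
6. `102222` → no match
7. `0` → match
8. `021` → match
9. `021121` → match
10. `00222` → no match
Total matched: 7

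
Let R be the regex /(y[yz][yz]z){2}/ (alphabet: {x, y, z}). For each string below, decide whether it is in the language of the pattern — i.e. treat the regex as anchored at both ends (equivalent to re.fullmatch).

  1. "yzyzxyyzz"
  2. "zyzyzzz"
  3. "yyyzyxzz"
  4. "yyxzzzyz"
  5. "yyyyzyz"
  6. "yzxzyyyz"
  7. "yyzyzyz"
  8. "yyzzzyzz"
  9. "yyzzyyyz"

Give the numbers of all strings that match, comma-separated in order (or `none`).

1 → no match
2 → no match — must start with "y"
3 → no match
4 → no match
5 → no match
6 → no match
7 → no match
8 → no match
9 → match

9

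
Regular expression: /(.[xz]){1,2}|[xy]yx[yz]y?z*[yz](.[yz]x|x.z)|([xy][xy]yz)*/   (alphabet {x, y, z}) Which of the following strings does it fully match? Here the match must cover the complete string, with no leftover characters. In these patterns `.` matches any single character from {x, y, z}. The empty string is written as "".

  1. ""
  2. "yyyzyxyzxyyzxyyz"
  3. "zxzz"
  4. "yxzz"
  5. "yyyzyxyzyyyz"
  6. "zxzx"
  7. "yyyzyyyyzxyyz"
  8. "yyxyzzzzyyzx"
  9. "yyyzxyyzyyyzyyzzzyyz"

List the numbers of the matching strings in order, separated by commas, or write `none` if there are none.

1. "" → match
2 → match
3. "zxzz" → match
4. "yxzz" → match
5. "yyyzyxyzyyyz" → match
6. "zxzx" → match
7 → no match
8. "yyxyzzzzyyzx" → match
9 → no match

1, 2, 3, 4, 5, 6, 8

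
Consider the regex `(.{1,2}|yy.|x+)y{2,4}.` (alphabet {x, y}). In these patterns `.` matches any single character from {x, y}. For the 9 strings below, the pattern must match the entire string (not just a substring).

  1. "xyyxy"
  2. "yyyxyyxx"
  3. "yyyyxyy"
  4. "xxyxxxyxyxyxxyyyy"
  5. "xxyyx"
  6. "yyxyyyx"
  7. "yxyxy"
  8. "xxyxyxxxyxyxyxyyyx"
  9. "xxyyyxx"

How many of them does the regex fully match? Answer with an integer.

1 → no match
2 → no match
3 → no match
4 → no match
5 → match
6 → match
7 → no match
8 → no match
9 → no match
Total matched: 2

2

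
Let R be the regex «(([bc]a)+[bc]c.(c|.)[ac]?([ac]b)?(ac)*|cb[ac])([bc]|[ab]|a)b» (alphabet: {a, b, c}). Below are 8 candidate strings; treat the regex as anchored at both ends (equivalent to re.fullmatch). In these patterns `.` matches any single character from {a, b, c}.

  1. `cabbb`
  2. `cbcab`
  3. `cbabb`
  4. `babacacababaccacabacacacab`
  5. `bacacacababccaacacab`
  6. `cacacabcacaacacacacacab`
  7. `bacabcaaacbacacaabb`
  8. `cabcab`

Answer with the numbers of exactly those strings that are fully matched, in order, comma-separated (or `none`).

2, 3, 4, 5, 6

1 → no match
2 → match
3 → match
4 → match
5 → match
6 → match
7 → no match
8 → no match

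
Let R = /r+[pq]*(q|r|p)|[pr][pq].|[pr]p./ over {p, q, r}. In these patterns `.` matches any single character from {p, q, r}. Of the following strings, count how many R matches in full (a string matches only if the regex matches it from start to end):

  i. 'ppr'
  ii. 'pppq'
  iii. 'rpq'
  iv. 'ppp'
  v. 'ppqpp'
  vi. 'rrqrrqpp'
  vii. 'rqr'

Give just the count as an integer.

4

i. 'ppr' → match
ii. 'pppq' → no match
iii. 'rpq' → match
iv. 'ppp' → match
v. 'ppqpp' → no match
vi. 'rrqrrqpp' → no match
vii. 'rqr' → match
Total matched: 4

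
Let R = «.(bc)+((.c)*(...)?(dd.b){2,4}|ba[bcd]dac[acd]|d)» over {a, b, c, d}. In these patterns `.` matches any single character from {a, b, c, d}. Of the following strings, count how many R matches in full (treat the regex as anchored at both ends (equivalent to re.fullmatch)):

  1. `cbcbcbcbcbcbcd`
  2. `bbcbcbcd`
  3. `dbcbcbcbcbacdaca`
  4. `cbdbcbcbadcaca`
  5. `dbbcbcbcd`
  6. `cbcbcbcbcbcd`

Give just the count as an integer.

1 → match
2 → match
3 → match
4 → no match
5 → no match
6 → match
Total matched: 4

4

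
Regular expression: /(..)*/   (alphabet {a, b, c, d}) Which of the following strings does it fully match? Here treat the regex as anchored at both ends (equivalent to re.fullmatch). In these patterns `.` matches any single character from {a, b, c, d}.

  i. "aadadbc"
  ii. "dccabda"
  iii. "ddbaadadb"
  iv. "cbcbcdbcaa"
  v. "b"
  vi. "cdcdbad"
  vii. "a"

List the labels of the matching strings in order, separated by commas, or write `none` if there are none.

i → no match
ii → no match
iii → no match
iv → match
v → no match
vi → no match
vii → no match

iv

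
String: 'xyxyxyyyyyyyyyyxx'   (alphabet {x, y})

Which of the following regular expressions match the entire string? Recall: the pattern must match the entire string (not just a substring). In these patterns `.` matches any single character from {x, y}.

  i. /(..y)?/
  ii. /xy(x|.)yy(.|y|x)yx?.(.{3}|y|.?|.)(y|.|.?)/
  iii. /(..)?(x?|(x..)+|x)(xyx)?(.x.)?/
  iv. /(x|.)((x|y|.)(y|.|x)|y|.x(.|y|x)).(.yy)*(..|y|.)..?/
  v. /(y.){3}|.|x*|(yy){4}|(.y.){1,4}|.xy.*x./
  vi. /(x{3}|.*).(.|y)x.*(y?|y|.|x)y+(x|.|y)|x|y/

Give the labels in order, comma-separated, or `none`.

i → no match
ii → no match
iii → no match
iv → match
v → no match
vi → no match

iv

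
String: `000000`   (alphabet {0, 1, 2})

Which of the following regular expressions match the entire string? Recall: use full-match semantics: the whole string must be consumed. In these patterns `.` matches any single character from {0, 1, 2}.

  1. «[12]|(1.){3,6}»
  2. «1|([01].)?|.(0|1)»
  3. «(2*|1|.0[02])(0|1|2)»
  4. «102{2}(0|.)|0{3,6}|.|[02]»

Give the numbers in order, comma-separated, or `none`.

4

1 → no match
2 → no match
3 → no match
4 → match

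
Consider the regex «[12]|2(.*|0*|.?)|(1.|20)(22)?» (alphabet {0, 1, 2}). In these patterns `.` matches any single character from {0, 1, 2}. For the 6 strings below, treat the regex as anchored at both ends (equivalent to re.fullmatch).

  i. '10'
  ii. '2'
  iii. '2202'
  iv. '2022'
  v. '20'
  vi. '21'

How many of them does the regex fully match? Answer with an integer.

6

i → match
ii → match
iii → match
iv → match
v → match
vi → match
Total matched: 6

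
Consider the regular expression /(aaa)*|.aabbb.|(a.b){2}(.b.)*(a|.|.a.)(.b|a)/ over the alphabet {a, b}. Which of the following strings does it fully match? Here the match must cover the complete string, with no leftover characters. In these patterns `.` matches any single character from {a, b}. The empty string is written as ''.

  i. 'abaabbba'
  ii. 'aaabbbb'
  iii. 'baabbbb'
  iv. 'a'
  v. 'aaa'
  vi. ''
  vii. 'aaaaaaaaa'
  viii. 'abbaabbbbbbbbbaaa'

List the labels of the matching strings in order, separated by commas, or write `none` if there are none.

ii, iii, v, vi, vii, viii

i. 'abaabbba' → no match
ii. 'aaabbbb' → match
iii. 'baabbbb' → match
iv. 'a' → no match
v. 'aaa' → match
vi. '' → match
vii. 'aaaaaaaaa' → match
viii → match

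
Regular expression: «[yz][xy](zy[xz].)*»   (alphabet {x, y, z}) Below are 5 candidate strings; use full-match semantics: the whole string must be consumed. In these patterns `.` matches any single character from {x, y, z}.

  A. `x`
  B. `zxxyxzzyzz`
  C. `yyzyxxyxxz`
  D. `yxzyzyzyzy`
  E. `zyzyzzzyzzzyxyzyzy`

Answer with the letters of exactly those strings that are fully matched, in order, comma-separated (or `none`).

D, E

A → no match
B → no match
C → no match
D → match
E → match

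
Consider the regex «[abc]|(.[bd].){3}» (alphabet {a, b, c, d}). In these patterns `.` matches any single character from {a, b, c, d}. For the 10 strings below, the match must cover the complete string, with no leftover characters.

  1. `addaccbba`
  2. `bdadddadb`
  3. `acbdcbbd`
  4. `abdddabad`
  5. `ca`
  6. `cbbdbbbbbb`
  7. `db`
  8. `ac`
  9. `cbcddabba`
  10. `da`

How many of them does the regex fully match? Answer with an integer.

2

1 → no match
2 → match
3 → no match
4 → no match
5 → no match
6 → no match
7 → no match
8 → no match
9 → match
10 → no match
Total matched: 2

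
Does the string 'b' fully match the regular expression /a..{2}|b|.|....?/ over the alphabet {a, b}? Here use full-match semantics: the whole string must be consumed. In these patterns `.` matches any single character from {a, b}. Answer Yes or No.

Yes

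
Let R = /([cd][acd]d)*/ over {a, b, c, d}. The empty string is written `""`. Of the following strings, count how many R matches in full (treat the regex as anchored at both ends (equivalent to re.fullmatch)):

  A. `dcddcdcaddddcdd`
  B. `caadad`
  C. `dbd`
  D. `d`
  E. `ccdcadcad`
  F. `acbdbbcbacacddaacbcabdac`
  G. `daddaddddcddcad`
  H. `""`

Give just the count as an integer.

4

A → match
B → no match
C → no match
D → no match
E → match
F → no match
G → match
H → match
Total matched: 4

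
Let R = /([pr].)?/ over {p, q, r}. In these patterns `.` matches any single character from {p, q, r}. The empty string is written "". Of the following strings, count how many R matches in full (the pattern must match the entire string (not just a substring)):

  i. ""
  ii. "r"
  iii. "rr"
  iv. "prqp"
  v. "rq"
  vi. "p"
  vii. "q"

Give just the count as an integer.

3

i. "" → match
ii. "r" → no match
iii. "rr" → match
iv. "prqp" → no match
v. "rq" → match
vi. "p" → no match
vii. "q" → no match
Total matched: 3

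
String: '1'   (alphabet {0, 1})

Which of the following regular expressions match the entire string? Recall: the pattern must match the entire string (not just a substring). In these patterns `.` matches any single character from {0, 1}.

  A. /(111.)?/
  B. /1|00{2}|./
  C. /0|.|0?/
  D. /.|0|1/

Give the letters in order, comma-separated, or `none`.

A → no match
B → match
C → match
D → match

B, C, D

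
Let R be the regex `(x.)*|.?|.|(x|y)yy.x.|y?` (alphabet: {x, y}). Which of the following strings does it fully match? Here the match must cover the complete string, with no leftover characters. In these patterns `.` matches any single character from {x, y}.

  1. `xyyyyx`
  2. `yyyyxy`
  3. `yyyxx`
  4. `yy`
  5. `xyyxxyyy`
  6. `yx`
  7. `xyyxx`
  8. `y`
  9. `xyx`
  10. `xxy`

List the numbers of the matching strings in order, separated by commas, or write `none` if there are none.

1. `xyyyyx` → no match
2. `yyyyxy` → match
3. `yyyxx` → no match
4. `yy` → no match
5. `xyyxxyyy` → no match
6. `yx` → no match
7. `xyyxx` → no match
8. `y` → match
9. `xyx` → no match
10. `xxy` → no match

2, 8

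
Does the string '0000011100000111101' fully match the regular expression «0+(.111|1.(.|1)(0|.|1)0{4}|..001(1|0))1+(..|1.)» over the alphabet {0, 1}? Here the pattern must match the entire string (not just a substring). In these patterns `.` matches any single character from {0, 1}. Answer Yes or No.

Yes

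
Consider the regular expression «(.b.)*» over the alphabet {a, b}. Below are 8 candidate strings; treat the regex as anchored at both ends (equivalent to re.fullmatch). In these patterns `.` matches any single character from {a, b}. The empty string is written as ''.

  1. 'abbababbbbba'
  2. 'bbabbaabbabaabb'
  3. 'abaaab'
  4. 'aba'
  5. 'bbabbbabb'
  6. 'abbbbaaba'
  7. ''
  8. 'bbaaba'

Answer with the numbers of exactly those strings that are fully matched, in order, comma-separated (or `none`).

1 → match
2 → match
3 → no match
4 → match
5 → match
6 → match
7 → match
8 → match

1, 2, 4, 5, 6, 7, 8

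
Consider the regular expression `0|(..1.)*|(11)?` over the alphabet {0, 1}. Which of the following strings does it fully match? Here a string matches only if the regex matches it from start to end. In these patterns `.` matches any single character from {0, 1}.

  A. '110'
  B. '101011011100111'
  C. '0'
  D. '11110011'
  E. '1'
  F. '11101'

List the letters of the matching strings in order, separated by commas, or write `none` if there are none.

C, D

A → no match
B → no match
C → match
D → match
E → no match
F → no match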